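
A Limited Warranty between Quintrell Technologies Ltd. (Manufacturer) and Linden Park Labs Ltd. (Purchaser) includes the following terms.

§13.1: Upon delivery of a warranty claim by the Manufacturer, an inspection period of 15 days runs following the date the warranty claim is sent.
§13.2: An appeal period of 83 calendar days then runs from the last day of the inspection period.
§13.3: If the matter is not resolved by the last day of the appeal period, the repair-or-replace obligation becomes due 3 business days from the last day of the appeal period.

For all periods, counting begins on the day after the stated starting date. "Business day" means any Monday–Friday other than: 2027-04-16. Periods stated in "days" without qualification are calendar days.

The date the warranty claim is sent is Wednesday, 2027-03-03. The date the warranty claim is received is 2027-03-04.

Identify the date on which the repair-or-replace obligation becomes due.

2027-06-14

The last day of the inspection period: 2027-03-03 + 15 days = 2027-03-18.
The last day of the appeal period: 2027-03-18 + 83 days = 2027-06-09.
The date on which the repair-or-replace obligation becomes due: counting 3 business days from Wednesday, 2027-06-09 (Jun 10, Jun 11, Jun 14, skipping weekends) reaches Monday, 2027-06-14.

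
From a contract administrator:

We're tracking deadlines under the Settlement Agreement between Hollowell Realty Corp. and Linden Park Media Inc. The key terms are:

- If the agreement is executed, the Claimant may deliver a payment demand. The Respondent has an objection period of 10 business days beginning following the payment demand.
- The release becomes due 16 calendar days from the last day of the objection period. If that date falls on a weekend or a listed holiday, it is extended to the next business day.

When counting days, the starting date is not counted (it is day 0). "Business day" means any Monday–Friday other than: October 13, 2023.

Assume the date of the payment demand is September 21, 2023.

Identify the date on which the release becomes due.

October 23, 2023

From Thursday, September 21, 2023, 10 business days (Sep 22, Sep 25, Sep 26, Sep 27, Sep 28, Sep 29, Oct 2, Oct 3, Oct 4, Oct 5, skipping weekends) brings us to Thursday, October 5, 2023, which is the last day of the objection period.
The date on which the release becomes due: 16 calendar days after October 5, 2023 is October 21, 2023. That falls on a Saturday, so it rolls to the next business day, Monday, October 23, 2023.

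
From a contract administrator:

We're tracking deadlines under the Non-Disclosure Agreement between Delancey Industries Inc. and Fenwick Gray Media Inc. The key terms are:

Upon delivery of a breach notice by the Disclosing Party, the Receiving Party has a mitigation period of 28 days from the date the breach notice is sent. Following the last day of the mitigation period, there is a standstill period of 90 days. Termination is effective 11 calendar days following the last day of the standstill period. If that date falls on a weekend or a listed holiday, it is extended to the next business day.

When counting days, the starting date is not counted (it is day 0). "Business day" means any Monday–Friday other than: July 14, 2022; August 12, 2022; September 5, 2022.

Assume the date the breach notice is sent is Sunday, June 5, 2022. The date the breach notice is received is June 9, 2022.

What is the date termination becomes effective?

October 12, 2022

Adding 28 calendar days to June 5, 2022 gives July 3, 2022, which is the last day of the mitigation period.
The last day of the standstill period: 90 calendar days after July 3, 2022 is October 1, 2022.
Adding 11 calendar days to October 1, 2022 gives October 12, 2022, which is the date termination becomes effective. October 12, 2022 is a Wednesday and is not a listed holiday, so no roll-forward applies.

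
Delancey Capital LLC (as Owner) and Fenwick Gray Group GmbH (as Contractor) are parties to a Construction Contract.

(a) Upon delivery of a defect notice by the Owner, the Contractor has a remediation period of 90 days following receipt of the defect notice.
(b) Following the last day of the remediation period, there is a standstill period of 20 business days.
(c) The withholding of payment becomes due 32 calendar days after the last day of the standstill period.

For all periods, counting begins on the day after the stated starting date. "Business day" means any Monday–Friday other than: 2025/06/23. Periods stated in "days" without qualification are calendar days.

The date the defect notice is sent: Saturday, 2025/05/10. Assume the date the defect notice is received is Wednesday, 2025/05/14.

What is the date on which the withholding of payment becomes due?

Adding 90 calendar days to 2025/05/14 gives 2025/08/12, which is the last day of the remediation period.
The last day of the standstill period: 20 business days after Tuesday, 2025/08/12, skipping weekends — Aug 13, Aug 14, Aug 15, Aug 18, …, Sep 5, Sep 8, Sep 9 — lands on Tuesday, 2025/09/09.
The date on which the withholding of payment becomes due: 32 calendar days after 2025/09/09 is 2025/10/11.

2025/10/11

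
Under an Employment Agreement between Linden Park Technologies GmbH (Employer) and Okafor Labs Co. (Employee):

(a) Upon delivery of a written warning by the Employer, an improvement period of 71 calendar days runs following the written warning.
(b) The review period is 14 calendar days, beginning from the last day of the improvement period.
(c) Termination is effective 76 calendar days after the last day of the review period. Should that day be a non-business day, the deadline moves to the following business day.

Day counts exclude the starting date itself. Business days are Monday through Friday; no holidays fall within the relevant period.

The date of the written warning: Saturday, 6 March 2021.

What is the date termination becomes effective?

Adding 71 calendar days to 6 March 2021 gives 16 May 2021, which is the last day of the improvement period.
The last day of the review period: 16 May 2021 + 14 days = 30 May 2021.
Adding 76 calendar days to 30 May 2021 gives 14 August 2021, which is the date termination becomes effective. That falls on a Saturday, so it rolls to the next business day, Monday, 16 August 2021.

16 August 2021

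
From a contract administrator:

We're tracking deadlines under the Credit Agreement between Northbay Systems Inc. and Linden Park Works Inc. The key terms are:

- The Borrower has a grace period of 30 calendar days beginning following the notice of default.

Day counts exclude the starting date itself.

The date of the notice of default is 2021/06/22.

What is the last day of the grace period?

2021/07/22

Adding 30 calendar days to 2021/06/22 gives 2021/07/22, which is the last day of the grace period.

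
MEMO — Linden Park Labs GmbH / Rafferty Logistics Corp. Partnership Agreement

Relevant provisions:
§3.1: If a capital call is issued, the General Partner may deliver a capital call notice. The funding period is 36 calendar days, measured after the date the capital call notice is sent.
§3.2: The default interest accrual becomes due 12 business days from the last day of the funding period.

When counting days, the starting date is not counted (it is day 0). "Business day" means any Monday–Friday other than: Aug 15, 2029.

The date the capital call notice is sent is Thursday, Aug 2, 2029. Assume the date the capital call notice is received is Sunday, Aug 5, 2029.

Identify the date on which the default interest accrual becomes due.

Sep 25, 2029

The last day of the funding period: 36 calendar days after Aug 2, 2029 is Sep 7, 2029.
The date on which the default interest accrual becomes due: 12 business days after Friday, Sep 7, 2029, skipping weekends — Sep 10, Sep 11, Sep 12, Sep 13, …, Sep 21, Sep 24, Sep 25 — lands on Tuesday, Sep 25, 2029.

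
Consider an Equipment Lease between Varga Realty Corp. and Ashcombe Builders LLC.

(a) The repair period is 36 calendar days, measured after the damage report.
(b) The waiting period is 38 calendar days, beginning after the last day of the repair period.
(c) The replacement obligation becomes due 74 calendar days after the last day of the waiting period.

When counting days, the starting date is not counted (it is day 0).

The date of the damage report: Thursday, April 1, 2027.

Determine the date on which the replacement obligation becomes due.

August 27, 2027

The last day of the repair period: 36 calendar days after April 1, 2027 is May 7, 2027.
The last day of the waiting period: May 7, 2027 + 38 days = June 14, 2027.
The date on which the replacement obligation becomes due: 74 calendar days after June 14, 2027 is August 27, 2027.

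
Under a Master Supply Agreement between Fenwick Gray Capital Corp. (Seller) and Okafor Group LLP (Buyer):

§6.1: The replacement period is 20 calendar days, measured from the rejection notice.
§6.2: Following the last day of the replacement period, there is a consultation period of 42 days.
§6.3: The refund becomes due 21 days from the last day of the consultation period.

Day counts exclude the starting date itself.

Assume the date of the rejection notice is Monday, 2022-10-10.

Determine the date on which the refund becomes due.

2023-01-01

The last day of the replacement period: 20 calendar days after 2022-10-10 is 2022-10-30.
The last day of the consultation period: 2022-10-30 + 42 days = 2022-12-11.
The date on which the refund becomes due: 2022-12-11 + 21 days = 2023-01-01.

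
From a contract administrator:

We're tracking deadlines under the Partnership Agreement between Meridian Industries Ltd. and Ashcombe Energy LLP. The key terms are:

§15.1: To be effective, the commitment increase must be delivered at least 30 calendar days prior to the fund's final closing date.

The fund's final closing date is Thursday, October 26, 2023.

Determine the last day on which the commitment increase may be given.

September 26, 2023

Counting back 30 calendar days from October 26, 2023 gives September 26, 2023.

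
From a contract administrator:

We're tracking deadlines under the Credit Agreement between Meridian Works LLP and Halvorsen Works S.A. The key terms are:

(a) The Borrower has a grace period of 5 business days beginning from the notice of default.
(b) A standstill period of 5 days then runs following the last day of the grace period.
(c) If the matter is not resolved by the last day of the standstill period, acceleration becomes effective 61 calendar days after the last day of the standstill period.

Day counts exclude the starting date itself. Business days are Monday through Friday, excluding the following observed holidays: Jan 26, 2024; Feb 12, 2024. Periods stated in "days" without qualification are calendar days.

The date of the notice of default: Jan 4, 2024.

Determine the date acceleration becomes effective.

Mar 17, 2024

From Thursday, Jan 4, 2024, 5 business days (Jan 5, Jan 8, Jan 9, Jan 10, Jan 11, skipping weekends) brings us to Thursday, Jan 11, 2024, which is the last day of the grace period.
The last day of the standstill period: Jan 11, 2024 + 5 days = Jan 16, 2024.
Adding 61 calendar days to Jan 16, 2024 gives Mar 17, 2024, which is the date acceleration becomes effective.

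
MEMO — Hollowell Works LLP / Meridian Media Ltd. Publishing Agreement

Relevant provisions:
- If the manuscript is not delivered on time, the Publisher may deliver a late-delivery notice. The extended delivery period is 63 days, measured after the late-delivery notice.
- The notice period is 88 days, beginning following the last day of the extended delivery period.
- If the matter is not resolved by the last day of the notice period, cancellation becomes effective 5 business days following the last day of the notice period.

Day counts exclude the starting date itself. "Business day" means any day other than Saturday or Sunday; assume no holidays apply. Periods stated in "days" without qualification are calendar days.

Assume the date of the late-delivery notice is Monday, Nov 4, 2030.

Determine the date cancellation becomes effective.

The last day of the extended delivery period: 63 calendar days after Nov 4, 2030 is Jan 6, 2031.
The last day of the notice period: Jan 6, 2031 + 88 days = Apr 4, 2031.
The date cancellation becomes effective: counting 5 business days from Friday, Apr 4, 2031 (Apr 7, Apr 8, Apr 9, Apr 10, Apr 11, skipping weekends) reaches Friday, Apr 11, 2031.

Apr 11, 2031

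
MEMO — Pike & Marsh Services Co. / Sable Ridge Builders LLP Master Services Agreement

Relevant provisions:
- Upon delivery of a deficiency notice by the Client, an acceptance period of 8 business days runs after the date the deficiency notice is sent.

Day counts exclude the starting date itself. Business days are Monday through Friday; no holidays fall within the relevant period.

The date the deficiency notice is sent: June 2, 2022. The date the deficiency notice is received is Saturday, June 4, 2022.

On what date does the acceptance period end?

From Thursday, June 2, 2022, 8 business days (Jun 3, Jun 6, Jun 7, Jun 8, Jun 9, Jun 10, Jun 13, Jun 14, skipping weekends) brings us to Tuesday, June 14, 2022, which is the last day of the acceptance period.

June 14, 2022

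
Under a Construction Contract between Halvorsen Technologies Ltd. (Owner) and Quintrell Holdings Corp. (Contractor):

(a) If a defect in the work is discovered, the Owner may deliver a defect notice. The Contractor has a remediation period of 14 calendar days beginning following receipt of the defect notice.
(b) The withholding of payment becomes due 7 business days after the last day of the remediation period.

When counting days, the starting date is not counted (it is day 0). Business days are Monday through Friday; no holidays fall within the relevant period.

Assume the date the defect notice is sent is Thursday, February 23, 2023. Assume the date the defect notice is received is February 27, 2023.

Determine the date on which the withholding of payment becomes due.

The last day of the remediation period: 14 calendar days after February 27, 2023 is March 13, 2023.
From Monday, March 13, 2023, 7 business days (Mar 14, Mar 15, Mar 16, Mar 17, Mar 20, Mar 21, Mar 22, skipping weekends) brings us to Wednesday, March 22, 2023, which is the date on which the withholding of payment becomes due.

March 22, 2023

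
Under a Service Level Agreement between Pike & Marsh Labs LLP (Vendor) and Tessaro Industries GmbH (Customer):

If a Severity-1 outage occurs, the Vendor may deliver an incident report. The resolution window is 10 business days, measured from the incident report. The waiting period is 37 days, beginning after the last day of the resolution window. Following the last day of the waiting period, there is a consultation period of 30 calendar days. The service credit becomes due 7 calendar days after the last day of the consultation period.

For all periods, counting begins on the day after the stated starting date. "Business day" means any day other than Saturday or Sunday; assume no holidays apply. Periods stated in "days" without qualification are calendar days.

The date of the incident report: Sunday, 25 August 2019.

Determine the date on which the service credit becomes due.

19 November 2019

The last day of the resolution window: counting 10 business days from Sunday, 25 August 2019 (Aug 26, Aug 27, Aug 28, Aug 29, Aug 30, Sep 2, Sep 3, Sep 4, Sep 5, Sep 6, skipping weekends) reaches Friday, 6 September 2019.
Adding 37 calendar days to 6 September 2019 gives 13 October 2019, which is the last day of the waiting period.
The last day of the consultation period: 13 October 2019 + 30 days = 12 November 2019.
Adding 7 calendar days to 12 November 2019 gives 19 November 2019, which is the date on which the service credit becomes due.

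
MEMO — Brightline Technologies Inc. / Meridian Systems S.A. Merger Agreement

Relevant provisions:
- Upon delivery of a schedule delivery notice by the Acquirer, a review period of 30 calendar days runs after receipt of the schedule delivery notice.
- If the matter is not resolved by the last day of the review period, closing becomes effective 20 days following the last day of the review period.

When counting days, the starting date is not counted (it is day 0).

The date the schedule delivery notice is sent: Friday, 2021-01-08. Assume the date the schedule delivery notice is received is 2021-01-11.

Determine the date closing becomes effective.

2021-03-02

The last day of the review period: 30 calendar days after 2021-01-11 is 2021-02-10.
The date closing becomes effective: 2021-02-10 + 20 days = 2021-03-02.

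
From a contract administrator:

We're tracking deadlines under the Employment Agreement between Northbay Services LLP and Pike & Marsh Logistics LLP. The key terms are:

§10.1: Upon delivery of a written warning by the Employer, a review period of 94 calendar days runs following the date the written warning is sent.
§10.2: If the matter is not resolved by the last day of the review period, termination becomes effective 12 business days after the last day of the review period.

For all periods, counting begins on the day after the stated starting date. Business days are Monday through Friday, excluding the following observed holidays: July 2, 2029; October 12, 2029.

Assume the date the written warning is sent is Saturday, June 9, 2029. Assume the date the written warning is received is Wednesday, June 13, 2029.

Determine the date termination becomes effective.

Adding 94 calendar days to June 9, 2029 gives September 11, 2029, which is the last day of the review period.
The date termination becomes effective: 12 business days after Tuesday, September 11, 2029, skipping weekends — Sep 12, Sep 13, Sep 14, Sep 17, …, Sep 25, Sep 26, Sep 27 — lands on Thursday, September 27, 2029.

September 27, 2029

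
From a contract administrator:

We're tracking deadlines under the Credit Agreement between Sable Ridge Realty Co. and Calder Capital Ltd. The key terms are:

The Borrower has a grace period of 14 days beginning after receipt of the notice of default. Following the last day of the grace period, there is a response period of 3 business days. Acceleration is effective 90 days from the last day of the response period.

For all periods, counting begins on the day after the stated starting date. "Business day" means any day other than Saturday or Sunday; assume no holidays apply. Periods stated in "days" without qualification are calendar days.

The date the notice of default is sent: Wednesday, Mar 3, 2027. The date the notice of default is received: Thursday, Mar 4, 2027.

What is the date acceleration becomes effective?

Jun 21, 2027

The last day of the grace period: 14 calendar days after Mar 4, 2027 is Mar 18, 2027.
From Thursday, Mar 18, 2027, 3 business days (Mar 19, Mar 22, Mar 23, skipping weekends) brings us to Tuesday, Mar 23, 2027, which is the last day of the response period.
Adding 90 calendar days to Mar 23, 2027 gives Jun 21, 2027, which is the date acceleration becomes effective.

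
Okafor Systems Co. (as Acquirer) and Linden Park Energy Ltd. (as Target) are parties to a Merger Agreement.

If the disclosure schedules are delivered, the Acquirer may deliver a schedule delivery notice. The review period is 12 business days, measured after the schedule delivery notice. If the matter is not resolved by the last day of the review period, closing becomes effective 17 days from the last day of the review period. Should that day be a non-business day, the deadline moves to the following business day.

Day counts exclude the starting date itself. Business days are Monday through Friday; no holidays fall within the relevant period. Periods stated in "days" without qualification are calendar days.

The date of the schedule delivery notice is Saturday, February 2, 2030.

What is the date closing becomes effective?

March 8, 2030

The last day of the review period: counting 12 business days from Saturday, February 2, 2030 (Feb 4, Feb 5, Feb 6, Feb 7, …, Feb 15, Feb 18, Feb 19, skipping weekends) reaches Tuesday, February 19, 2030.
The date closing becomes effective: February 19, 2030 + 17 days = March 8, 2030. March 8, 2030 is a Friday, so no roll-forward applies.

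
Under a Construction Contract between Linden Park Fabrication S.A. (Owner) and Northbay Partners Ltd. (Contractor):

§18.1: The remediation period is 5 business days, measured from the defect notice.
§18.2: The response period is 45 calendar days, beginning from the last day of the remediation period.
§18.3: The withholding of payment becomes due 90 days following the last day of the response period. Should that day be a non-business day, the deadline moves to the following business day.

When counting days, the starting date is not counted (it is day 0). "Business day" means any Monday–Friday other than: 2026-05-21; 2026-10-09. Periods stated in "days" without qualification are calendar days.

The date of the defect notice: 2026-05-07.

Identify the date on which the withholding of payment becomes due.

The last day of the remediation period: 5 business days after Thursday, 2026-05-07, skipping weekends — May 8, May 11, May 12, May 13, May 14 — lands on Thursday, 2026-05-14.
The last day of the response period: 2026-05-14 + 45 days = 2026-06-28.
The date on which the withholding of payment becomes due: 90 calendar days after 2026-06-28 is 2026-09-26. That falls on a Saturday, so it rolls to the next business day, Monday, 2026-09-28.

2026-09-28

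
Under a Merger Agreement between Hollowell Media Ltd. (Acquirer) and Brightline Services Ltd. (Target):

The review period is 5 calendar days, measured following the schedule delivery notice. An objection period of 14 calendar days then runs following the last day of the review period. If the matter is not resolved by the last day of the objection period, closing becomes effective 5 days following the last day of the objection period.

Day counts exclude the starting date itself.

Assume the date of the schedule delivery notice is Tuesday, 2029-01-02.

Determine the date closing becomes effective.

The last day of the review period: 5 calendar days after 2029-01-02 is 2029-01-07.
The last day of the objection period: 2029-01-07 + 14 days = 2029-01-21.
Adding 5 calendar days to 2029-01-21 gives 2029-01-26, which is the date closing becomes effective.

2029-01-26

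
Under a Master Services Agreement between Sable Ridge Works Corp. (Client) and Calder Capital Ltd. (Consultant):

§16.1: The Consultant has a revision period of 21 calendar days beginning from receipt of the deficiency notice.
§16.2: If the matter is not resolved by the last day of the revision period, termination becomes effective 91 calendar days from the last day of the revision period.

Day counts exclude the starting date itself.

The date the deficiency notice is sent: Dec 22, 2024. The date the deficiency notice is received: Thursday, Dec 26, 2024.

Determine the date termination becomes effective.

The last day of the revision period: Dec 26, 2024 + 21 days = Jan 16, 2025.
Adding 91 calendar days to Jan 16, 2025 gives Apr 17, 2025, which is the date termination becomes effective.

Apr 17, 2025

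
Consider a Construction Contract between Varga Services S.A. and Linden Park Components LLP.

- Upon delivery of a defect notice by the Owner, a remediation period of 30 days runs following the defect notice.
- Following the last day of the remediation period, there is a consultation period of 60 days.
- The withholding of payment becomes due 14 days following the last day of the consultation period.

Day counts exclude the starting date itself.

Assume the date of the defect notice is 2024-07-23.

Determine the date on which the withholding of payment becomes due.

Adding 30 calendar days to 2024-07-23 gives 2024-08-22, which is the last day of the remediation period.
The last day of the consultation period: 2024-08-22 + 60 days = 2024-10-21.
The date on which the withholding of payment becomes due: 2024-10-21 + 14 days = 2024-11-04.

2024-11-04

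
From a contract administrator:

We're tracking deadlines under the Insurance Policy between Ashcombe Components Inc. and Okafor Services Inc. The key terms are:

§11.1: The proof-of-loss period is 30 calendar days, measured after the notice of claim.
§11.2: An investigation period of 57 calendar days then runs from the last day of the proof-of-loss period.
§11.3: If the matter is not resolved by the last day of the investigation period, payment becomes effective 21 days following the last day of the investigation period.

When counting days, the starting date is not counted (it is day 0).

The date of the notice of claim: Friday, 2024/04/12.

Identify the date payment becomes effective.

Adding 30 calendar days to 2024/04/12 gives 2024/05/12, which is the last day of the proof-of-loss period.
The last day of the investigation period: 2024/05/12 + 57 days = 2024/07/08.
Adding 21 calendar days to 2024/07/08 gives 2024/07/29, which is the date payment becomes effective.

2024/07/29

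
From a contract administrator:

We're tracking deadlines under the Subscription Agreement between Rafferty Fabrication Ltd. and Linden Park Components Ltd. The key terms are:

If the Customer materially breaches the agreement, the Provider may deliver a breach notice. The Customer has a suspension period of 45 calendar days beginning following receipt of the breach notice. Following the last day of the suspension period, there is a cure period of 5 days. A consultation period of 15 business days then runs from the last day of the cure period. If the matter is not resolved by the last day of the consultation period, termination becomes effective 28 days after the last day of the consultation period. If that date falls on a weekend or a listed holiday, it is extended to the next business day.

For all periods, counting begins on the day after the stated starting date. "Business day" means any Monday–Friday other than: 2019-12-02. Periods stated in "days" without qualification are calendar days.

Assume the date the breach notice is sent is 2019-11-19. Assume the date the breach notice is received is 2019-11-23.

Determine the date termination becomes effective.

2020-02-28

Adding 45 calendar days to 2019-11-23 gives 2020-01-07, which is the last day of the suspension period.
The last day of the cure period: 5 calendar days after 2020-01-07 is 2020-01-12.
The last day of the consultation period: 15 business days after Sunday, 2020-01-12, skipping weekends — Jan 13, Jan 14, Jan 15, Jan 16, …, Jan 29, Jan 30, Jan 31 — lands on Friday, 2020-01-31.
The date termination becomes effective: 2020-01-31 + 28 days = 2020-02-28. 2020-02-28 is a Friday and is not a listed holiday, so no roll-forward applies.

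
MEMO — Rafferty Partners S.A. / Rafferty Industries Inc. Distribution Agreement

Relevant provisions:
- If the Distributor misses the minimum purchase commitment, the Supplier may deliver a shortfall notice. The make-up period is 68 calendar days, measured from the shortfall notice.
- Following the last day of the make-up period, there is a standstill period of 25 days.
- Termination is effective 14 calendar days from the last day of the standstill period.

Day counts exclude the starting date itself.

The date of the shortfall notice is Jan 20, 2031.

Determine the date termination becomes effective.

May 7, 2031

The last day of the make-up period: 68 calendar days after Jan 20, 2031 is Mar 29, 2031.
The last day of the standstill period: 25 calendar days after Mar 29, 2031 is Apr 23, 2031.
The date termination becomes effective: Apr 23, 2031 + 14 days = May 7, 2031.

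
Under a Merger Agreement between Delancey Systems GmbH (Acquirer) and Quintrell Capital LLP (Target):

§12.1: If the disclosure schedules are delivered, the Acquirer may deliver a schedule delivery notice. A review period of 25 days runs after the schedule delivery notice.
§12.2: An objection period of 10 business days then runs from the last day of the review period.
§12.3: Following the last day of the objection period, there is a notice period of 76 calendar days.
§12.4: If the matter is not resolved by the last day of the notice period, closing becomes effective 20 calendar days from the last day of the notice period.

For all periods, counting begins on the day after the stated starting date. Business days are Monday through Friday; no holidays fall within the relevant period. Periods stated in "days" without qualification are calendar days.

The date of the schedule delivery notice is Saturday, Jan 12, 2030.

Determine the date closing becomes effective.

The last day of the review period: Jan 12, 2030 + 25 days = Feb 6, 2030.
From Wednesday, Feb 6, 2030, 10 business days (Feb 7, Feb 8, Feb 11, Feb 12, Feb 13, Feb 14, Feb 15, Feb 18, Feb 19, Feb 20, skipping weekends) brings us to Wednesday, Feb 20, 2030, which is the last day of the objection period.
Adding 76 calendar days to Feb 20, 2030 gives May 7, 2030, which is the last day of the notice period.
The date closing becomes effective: 20 calendar days after May 7, 2030 is May 27, 2030.

May 27, 2030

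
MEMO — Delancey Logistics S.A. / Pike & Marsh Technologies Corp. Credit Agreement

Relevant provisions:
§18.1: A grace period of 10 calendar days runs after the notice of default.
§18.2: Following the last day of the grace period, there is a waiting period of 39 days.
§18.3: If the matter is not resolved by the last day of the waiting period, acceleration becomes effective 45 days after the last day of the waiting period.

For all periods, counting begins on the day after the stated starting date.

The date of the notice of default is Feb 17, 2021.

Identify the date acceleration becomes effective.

May 22, 2021

Adding 10 calendar days to Feb 17, 2021 gives Feb 27, 2021, which is the last day of the grace period.
Adding 39 calendar days to Feb 27, 2021 gives Apr 7, 2021, which is the last day of the waiting period.
The date acceleration becomes effective: 45 calendar days after Apr 7, 2021 is May 22, 2021.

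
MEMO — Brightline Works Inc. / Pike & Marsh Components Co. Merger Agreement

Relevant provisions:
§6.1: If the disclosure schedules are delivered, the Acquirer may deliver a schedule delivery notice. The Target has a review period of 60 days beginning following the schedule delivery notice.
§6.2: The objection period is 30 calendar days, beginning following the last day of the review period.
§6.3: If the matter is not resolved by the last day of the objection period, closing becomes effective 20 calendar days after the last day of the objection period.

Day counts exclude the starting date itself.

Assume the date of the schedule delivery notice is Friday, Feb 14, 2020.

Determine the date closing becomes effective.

Jun 3, 2020

The last day of the review period: 60 calendar days after Feb 14, 2020 is Apr 14, 2020.
The last day of the objection period: Apr 14, 2020 + 30 days = May 14, 2020.
The date closing becomes effective: 20 calendar days after May 14, 2020 is Jun 3, 2020.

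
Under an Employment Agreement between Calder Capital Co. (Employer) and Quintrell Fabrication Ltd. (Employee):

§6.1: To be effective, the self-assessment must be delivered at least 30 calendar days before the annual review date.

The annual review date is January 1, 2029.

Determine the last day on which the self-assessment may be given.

December 2, 2028

January 1, 2029 minus 30 days is December 2, 2028.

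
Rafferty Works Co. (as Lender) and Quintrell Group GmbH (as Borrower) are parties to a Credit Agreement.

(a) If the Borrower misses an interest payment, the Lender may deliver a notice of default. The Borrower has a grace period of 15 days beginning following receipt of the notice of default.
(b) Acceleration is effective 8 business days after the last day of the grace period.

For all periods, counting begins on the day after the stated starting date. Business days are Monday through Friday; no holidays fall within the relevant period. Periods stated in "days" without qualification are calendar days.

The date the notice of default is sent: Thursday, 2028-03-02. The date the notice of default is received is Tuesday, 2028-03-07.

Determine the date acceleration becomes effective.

2028-04-03

The last day of the grace period: 15 calendar days after 2028-03-07 is 2028-03-22.
From Wednesday, 2028-03-22, 8 business days (Mar 23, Mar 24, Mar 27, Mar 28, Mar 29, Mar 30, Mar 31, Apr 3, skipping weekends) brings us to Monday, 2028-04-03, which is the date acceleration becomes effective.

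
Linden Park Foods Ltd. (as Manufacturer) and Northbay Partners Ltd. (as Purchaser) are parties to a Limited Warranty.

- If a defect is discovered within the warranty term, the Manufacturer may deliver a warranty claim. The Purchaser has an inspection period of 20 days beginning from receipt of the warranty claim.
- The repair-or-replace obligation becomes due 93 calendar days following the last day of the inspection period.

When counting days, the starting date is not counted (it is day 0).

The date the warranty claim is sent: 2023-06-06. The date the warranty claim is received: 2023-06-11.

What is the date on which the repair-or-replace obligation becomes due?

2023-10-02

Adding 20 calendar days to 2023-06-11 gives 2023-07-01, which is the last day of the inspection period.
Adding 93 calendar days to 2023-07-01 gives 2023-10-02, which is the date on which the repair-or-replace obligation becomes due.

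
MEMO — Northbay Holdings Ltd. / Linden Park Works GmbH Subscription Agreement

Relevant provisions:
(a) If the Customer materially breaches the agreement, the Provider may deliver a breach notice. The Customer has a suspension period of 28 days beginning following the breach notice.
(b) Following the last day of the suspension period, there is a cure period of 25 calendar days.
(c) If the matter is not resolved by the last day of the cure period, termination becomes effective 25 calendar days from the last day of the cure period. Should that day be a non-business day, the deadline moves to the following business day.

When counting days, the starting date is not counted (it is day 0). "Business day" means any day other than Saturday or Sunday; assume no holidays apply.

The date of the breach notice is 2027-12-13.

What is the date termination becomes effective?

2028-02-29

The last day of the suspension period: 28 calendar days after 2027-12-13 is 2028-01-10.
The last day of the cure period: 25 calendar days after 2028-01-10 is 2028-02-04.
The date termination becomes effective: 25 calendar days after 2028-02-04 is 2028-02-29. 2028-02-29 is a Tuesday, so no roll-forward applies.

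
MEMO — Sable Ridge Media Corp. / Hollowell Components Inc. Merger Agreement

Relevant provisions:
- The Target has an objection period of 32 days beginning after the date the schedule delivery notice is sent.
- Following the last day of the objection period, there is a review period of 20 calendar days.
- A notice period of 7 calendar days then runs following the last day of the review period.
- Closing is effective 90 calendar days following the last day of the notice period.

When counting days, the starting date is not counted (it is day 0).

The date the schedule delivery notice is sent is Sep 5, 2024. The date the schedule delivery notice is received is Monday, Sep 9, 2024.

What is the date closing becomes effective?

Adding 32 calendar days to Sep 5, 2024 gives Oct 7, 2024, which is the last day of the objection period.
Adding 20 calendar days to Oct 7, 2024 gives Oct 27, 2024, which is the last day of the review period.
Adding 7 calendar days to Oct 27, 2024 gives Nov 3, 2024, which is the last day of the notice period.
The date closing becomes effective: 90 calendar days after Nov 3, 2024 is Feb 1, 2025.

Feb 1, 2025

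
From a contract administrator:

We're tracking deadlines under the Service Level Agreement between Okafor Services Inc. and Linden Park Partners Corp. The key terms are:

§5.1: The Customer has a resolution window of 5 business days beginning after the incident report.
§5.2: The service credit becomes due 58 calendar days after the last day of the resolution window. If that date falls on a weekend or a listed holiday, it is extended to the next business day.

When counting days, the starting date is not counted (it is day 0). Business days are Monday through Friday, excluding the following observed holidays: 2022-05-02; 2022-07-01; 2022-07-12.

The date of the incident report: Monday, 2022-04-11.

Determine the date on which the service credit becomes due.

From Monday, 2022-04-11, 5 business days (Apr 12, Apr 13, Apr 14, Apr 15, Apr 18, skipping weekends) brings us to Monday, 2022-04-18, which is the last day of the resolution window.
The date on which the service credit becomes due: 2022-04-18 + 58 days = 2022-06-15. 2022-06-15 is a Wednesday and is not a listed holiday, so no roll-forward applies.

2022-06-15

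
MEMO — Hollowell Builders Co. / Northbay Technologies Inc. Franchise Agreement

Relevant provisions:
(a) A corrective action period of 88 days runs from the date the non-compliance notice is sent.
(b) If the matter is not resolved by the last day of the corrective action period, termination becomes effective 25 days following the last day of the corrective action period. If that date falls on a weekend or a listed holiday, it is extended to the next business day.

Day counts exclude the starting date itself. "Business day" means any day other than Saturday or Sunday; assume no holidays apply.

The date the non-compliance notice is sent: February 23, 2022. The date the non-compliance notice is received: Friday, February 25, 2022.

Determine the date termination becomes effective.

The last day of the corrective action period: February 23, 2022 + 88 days = May 22, 2022.
Adding 25 calendar days to May 22, 2022 gives June 16, 2022, which is the date termination becomes effective. June 16, 2022 is a Thursday, so no roll-forward applies.

June 16, 2022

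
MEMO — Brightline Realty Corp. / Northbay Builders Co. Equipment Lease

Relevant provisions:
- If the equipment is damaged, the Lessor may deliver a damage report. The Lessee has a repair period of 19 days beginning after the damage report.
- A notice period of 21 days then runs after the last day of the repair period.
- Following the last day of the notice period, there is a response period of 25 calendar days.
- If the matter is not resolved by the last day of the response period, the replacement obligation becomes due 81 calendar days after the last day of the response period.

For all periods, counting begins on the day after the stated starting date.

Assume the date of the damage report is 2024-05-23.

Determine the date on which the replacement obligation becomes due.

2024-10-16

Adding 19 calendar days to 2024-05-23 gives 2024-06-11, which is the last day of the repair period.
Adding 21 calendar days to 2024-06-11 gives 2024-07-02, which is the last day of the notice period.
Adding 25 calendar days to 2024-07-02 gives 2024-07-27, which is the last day of the response period.
The date on which the replacement obligation becomes due: 2024-07-27 + 81 days = 2024-10-16.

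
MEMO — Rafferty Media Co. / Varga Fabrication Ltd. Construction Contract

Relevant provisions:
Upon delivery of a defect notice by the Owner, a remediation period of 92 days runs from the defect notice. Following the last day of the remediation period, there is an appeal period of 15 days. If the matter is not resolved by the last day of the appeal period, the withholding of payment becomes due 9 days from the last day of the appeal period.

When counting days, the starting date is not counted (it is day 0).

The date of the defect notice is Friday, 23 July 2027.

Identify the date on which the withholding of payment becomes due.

16 November 2027

The last day of the remediation period: 92 calendar days after 23 July 2027 is 23 October 2027.
The last day of the appeal period: 15 calendar days after 23 October 2027 is 7 November 2027.
The date on which the withholding of payment becomes due: 7 November 2027 + 9 days = 16 November 2027.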